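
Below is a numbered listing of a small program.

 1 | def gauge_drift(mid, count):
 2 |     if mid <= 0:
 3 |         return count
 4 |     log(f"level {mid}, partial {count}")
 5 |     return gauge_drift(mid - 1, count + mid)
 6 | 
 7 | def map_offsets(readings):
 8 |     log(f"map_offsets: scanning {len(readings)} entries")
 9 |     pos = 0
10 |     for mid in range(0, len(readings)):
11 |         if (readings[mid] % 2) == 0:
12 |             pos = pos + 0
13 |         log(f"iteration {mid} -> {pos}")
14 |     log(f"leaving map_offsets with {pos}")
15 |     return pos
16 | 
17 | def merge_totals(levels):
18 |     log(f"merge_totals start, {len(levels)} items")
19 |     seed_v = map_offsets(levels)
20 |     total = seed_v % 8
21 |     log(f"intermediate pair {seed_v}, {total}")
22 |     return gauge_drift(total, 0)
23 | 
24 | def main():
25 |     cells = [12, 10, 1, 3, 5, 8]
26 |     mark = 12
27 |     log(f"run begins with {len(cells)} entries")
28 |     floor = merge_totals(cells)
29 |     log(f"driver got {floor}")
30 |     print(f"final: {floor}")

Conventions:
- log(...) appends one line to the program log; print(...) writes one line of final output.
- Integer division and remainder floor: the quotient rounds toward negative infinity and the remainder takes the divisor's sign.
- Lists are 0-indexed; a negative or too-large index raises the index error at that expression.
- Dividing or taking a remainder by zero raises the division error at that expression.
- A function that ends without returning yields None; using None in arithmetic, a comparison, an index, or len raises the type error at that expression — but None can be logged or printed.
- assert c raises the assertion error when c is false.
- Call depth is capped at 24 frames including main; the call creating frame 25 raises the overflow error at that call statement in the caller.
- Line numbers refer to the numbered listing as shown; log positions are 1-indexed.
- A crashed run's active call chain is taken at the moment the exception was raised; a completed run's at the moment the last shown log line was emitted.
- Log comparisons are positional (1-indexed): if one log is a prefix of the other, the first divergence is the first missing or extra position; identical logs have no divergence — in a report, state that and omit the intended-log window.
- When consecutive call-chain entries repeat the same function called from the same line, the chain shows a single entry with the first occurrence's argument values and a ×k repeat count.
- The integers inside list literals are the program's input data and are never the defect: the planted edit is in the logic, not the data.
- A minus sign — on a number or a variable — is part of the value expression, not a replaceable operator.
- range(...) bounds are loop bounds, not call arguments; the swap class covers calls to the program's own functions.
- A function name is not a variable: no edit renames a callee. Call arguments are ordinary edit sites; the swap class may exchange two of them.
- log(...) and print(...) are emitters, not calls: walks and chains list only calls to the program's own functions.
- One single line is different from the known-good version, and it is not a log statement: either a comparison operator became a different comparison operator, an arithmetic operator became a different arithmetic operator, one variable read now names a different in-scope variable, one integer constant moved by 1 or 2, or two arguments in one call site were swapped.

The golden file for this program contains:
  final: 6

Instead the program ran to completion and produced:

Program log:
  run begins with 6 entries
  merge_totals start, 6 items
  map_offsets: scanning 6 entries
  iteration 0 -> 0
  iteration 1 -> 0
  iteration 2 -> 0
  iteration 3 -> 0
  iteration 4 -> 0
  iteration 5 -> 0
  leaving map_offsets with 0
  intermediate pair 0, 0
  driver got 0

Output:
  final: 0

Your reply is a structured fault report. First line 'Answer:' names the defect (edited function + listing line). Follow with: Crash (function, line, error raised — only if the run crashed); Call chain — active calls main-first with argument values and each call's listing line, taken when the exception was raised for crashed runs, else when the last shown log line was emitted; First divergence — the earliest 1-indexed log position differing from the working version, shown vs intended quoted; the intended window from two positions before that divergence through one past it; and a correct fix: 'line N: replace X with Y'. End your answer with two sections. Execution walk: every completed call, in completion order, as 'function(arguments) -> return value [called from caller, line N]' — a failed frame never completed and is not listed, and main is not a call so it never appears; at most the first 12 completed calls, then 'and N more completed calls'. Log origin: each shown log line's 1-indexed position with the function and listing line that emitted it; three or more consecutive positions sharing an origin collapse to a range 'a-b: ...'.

Answer: the defect is in map_offsets at line 12.
Core observation: Log line 4 is where behavior first shows: 'iteration 0 -> 0' appears instead of 'iteration 0 -> 1'.
Call chain: main.
First divergence: position 4; shown 'iteration 0 -> 0' vs intended 'iteration 0 -> 1'.
Intended log window:
  2: merge_totals start, 6 items
  3: map_offsets: scanning 6 entries
  4: iteration 0 -> 1
  5: iteration 1 -> 2
Execution walk:
  map_offsets([12, 10, 1, 3, 5, 8]) -> 0  [called from merge_totals, line 19]
  gauge_drift(0, 0) -> 0  [called from merge_totals, line 22]
  merge_totals([12, 10, 1, 3, 5, 8]) -> 0  [called from main, line 28]
Log origin:
  1 — main, line 27
  2 — merge_totals, line 18
  3 — map_offsets, line 8
  4-9 — map_offsets, line 13
  10 — map_offsets, line 14
  11 — merge_totals, line 21
  12 — main, line 29
A correct fix: line 12: replace `0` with `1`.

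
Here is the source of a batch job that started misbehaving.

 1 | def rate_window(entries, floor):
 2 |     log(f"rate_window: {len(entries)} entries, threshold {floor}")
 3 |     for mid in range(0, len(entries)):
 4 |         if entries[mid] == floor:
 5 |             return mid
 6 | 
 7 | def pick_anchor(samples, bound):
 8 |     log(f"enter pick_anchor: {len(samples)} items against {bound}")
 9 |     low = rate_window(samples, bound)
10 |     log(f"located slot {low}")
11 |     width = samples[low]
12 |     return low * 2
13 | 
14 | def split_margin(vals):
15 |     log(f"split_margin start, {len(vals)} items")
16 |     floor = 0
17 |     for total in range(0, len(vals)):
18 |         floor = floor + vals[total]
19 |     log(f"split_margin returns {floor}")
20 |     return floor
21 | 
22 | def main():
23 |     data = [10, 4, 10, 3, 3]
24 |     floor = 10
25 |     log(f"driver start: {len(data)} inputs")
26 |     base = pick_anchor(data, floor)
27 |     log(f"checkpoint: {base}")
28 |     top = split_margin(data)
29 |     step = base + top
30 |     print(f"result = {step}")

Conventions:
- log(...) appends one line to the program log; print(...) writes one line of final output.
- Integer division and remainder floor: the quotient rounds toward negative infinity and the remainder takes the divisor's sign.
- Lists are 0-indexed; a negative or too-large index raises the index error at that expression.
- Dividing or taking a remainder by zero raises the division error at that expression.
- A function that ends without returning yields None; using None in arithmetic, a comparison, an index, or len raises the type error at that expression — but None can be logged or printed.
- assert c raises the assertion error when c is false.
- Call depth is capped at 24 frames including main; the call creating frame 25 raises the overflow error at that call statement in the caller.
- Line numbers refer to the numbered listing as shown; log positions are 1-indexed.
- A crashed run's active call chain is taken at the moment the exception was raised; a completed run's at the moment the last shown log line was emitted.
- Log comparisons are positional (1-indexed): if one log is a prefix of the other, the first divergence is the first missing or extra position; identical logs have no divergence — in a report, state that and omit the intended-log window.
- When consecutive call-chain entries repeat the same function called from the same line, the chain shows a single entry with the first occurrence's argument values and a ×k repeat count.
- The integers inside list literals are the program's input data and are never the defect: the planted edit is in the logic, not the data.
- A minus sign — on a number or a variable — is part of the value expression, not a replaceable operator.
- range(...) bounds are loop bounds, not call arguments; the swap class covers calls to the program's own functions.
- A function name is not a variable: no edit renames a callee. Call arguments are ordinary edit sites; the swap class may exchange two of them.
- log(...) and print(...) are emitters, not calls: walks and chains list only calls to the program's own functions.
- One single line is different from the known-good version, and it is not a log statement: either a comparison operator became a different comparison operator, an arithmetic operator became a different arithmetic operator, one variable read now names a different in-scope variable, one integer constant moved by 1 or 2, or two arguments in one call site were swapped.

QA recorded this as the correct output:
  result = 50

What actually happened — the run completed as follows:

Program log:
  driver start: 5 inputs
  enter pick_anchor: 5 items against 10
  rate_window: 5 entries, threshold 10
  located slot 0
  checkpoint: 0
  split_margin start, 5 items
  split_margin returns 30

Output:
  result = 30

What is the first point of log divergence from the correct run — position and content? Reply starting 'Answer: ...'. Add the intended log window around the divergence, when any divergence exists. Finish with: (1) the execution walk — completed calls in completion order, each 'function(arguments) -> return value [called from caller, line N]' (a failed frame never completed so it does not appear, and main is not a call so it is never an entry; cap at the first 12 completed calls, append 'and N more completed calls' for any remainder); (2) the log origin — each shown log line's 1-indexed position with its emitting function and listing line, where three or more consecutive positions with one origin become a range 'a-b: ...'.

Answer: position 5 — shown 'checkpoint: 0', intended 'checkpoint: 20'.
Intended log window:
  3: rate_window: 5 entries, threshold 10
  4: located slot 0
  5: checkpoint: 20
  6: split_margin start, 5 items
Execution walk:
  rate_window([10, 4, 10, 3, 3], 10) -> 0  [called from pick_anchor, line 9]
  pick_anchor([10, 4, 10, 3, 3], 10) -> 0  [called from main, line 26]
  split_margin([10, 4, 10, 3, 3]) -> 30  [called from main, line 28]
Log origin:
  1: logged in main at line 25
  2: logged in pick_anchor at line 8
  3: logged in rate_window at line 2
  4: logged in pick_anchor at line 10
  5: logged in main at line 27
  6: logged in split_margin at line 15
  7: logged in split_margin at line 19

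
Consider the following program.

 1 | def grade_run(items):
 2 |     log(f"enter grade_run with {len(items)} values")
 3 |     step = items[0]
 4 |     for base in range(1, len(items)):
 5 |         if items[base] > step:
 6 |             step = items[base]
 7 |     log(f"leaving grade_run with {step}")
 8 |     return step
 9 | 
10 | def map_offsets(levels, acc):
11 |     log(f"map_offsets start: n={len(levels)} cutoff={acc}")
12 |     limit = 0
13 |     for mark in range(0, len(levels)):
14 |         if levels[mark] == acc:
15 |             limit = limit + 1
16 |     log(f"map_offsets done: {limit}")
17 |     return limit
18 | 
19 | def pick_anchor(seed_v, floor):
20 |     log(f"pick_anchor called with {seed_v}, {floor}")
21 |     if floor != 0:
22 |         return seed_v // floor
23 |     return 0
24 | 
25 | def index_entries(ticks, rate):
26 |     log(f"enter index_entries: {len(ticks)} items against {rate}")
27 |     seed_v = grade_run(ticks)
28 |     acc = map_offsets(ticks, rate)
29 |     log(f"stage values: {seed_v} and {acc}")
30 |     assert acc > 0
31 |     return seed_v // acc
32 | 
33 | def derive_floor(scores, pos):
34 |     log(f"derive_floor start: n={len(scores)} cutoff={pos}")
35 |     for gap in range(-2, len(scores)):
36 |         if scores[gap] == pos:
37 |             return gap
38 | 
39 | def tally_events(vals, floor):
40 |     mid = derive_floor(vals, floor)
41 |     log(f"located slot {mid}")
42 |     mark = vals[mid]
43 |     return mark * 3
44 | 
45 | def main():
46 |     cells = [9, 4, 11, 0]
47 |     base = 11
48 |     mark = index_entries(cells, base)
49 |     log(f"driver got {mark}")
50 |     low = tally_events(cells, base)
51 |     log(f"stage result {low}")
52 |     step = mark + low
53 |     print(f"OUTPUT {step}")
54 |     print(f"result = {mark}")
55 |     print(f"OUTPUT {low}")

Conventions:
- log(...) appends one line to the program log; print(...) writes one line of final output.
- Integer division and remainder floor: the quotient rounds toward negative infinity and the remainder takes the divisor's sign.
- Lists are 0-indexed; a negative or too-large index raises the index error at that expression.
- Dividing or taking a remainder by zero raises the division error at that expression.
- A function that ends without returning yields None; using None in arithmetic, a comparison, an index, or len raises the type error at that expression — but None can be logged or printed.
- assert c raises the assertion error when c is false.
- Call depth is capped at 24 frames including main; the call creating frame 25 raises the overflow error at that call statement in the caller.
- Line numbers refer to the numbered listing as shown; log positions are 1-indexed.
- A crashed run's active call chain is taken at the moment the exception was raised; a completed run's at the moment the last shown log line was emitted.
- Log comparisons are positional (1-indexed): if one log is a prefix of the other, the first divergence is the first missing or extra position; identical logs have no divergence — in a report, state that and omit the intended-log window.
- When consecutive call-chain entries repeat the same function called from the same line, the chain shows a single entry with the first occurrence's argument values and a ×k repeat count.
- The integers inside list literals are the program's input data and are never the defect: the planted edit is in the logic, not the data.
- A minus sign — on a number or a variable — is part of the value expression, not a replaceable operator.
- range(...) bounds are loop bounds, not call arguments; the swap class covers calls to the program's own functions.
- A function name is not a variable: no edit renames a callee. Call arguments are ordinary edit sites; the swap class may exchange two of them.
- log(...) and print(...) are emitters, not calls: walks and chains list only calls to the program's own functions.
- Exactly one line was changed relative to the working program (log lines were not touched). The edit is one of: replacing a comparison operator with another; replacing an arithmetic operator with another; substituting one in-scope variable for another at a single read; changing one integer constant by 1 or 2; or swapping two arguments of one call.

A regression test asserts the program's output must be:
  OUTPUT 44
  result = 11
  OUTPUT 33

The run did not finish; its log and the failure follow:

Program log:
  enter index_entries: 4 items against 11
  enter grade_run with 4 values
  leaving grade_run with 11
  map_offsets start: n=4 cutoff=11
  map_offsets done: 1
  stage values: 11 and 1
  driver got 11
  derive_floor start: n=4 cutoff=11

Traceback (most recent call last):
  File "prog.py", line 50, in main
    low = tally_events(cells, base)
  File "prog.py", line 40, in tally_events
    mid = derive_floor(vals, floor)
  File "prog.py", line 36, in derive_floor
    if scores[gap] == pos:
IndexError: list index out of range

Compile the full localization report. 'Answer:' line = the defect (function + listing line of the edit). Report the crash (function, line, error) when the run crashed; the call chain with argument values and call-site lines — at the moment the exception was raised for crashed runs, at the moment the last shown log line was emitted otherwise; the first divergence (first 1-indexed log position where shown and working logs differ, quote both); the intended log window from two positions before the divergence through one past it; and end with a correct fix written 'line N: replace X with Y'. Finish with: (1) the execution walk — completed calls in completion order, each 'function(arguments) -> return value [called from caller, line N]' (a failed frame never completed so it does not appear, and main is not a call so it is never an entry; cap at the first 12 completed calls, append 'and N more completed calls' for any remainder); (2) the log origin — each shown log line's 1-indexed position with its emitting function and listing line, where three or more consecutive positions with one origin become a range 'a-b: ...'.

Answer: the defect is in derive_floor at line 35.
Core observation: A complete run would log 'located slot 2' next, but this one stopped at 8 lines.
Crash: derive_floor, line 36, IndexError.
Call chain: main -> tally_events([9, 4, 11, 0], 11) (called at line 50) -> derive_floor([9, 4, 11, 0], 11) (called at line 40).
First divergence: position 9 — after 8 matching lines the faulty run goes silent; intended next line 'located slot 2'.
Intended log window:
  7: driver got 11
  8: derive_floor start: n=4 cutoff=11
  9: located slot 2
  10: stage result 33
Execution walk:
  grade_run([9, 4, 11, 0]) -> 11  [called from index_entries, line 27]
  map_offsets([9, 4, 11, 0], 11) -> 1  [called from index_entries, line 28]
  index_entries([9, 4, 11, 0], 11) -> 11  [called from main, line 48]
Origin of each log line:
  1: emitted by index_entries (line 26)
  2: emitted by grade_run (line 2)
  3: emitted by grade_run (line 7)
  4: emitted by map_offsets (line 11)
  5: emitted by map_offsets (line 16)
  6: emitted by index_entries (line 29)
  7: emitted by main (line 49)
  8: emitted by derive_floor (line 34)
A correct fix: line 35: replace `-2` with `0`.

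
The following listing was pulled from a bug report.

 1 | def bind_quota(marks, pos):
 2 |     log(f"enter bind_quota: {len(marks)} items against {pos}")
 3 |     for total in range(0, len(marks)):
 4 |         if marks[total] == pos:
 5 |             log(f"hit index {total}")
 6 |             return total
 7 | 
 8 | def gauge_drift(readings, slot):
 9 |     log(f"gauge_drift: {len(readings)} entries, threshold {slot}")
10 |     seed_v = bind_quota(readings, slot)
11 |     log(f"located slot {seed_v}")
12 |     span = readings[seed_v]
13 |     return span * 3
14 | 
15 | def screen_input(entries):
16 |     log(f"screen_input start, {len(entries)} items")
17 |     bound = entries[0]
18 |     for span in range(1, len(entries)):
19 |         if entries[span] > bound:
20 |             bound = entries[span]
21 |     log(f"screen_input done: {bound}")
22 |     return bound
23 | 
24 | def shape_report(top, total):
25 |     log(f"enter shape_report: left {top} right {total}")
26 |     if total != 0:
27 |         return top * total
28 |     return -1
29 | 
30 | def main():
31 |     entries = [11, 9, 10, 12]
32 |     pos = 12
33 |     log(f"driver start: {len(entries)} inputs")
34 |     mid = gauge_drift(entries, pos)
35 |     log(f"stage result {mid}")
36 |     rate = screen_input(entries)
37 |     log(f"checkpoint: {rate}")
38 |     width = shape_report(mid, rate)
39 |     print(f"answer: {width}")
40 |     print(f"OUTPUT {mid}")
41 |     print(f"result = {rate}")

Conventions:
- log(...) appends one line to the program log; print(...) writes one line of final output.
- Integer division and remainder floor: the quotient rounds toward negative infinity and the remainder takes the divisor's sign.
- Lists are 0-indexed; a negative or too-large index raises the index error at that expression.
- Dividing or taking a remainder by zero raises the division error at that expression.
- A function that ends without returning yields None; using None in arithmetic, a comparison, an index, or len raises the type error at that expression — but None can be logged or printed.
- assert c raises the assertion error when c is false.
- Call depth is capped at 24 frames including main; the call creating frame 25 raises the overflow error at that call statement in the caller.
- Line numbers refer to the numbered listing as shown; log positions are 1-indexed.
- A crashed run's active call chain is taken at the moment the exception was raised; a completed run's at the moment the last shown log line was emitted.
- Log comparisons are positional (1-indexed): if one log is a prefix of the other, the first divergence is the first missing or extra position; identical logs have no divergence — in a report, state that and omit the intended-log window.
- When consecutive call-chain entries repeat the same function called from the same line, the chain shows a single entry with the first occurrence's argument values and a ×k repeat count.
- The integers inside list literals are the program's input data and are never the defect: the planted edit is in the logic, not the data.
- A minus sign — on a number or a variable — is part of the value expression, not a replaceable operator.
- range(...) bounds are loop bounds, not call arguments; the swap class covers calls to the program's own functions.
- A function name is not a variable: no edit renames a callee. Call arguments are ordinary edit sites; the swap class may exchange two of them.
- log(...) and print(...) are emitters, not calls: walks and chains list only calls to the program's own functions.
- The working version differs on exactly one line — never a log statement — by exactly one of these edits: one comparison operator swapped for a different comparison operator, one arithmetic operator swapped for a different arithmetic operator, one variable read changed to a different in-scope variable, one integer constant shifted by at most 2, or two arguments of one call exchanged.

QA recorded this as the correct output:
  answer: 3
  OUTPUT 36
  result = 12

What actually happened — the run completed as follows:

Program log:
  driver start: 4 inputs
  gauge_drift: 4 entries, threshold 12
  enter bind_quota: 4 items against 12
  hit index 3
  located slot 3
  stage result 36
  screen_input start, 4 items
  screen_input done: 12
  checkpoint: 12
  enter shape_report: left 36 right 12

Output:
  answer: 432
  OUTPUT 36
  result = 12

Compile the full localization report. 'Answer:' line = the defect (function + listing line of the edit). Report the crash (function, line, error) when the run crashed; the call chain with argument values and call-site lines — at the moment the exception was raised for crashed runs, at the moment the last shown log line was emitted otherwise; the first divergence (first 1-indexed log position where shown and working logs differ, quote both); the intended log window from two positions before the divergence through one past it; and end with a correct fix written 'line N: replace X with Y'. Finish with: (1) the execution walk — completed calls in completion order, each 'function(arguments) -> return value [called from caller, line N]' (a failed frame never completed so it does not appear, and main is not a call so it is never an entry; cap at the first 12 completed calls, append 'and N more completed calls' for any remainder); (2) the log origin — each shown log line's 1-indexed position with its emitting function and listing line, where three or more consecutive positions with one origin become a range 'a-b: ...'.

Answer: the defect is in shape_report at line 27.
Key observation: Every logged value matches the working version; the printed result is what differs.
Call chain: main -> shape_report(36, 12) (called at line 38).
First divergence: none (the log streams are identical).
Execution walk:
  bind_quota([11, 9, 10, 12], 12) -> 3  [called from gauge_drift, line 10]
  gauge_drift([11, 9, 10, 12], 12) -> 36  [called from main, line 34]
  screen_input([11, 9, 10, 12]) -> 12  [called from main, line 36]
  shape_report(36, 12) -> 432  [called from main, line 38]
Log origins:
  1: logged in main at line 33
  2: logged in gauge_drift at line 9
  3: logged in bind_quota at line 2
  4: logged in bind_quota at line 5
  5: logged in gauge_drift at line 11
  6: logged in main at line 35
  7: logged in screen_input at line 16
  8: logged in screen_input at line 21
  9: logged in main at line 37
  10: logged in shape_report at line 25
A correct fix: line 27: replace `*` with `//`.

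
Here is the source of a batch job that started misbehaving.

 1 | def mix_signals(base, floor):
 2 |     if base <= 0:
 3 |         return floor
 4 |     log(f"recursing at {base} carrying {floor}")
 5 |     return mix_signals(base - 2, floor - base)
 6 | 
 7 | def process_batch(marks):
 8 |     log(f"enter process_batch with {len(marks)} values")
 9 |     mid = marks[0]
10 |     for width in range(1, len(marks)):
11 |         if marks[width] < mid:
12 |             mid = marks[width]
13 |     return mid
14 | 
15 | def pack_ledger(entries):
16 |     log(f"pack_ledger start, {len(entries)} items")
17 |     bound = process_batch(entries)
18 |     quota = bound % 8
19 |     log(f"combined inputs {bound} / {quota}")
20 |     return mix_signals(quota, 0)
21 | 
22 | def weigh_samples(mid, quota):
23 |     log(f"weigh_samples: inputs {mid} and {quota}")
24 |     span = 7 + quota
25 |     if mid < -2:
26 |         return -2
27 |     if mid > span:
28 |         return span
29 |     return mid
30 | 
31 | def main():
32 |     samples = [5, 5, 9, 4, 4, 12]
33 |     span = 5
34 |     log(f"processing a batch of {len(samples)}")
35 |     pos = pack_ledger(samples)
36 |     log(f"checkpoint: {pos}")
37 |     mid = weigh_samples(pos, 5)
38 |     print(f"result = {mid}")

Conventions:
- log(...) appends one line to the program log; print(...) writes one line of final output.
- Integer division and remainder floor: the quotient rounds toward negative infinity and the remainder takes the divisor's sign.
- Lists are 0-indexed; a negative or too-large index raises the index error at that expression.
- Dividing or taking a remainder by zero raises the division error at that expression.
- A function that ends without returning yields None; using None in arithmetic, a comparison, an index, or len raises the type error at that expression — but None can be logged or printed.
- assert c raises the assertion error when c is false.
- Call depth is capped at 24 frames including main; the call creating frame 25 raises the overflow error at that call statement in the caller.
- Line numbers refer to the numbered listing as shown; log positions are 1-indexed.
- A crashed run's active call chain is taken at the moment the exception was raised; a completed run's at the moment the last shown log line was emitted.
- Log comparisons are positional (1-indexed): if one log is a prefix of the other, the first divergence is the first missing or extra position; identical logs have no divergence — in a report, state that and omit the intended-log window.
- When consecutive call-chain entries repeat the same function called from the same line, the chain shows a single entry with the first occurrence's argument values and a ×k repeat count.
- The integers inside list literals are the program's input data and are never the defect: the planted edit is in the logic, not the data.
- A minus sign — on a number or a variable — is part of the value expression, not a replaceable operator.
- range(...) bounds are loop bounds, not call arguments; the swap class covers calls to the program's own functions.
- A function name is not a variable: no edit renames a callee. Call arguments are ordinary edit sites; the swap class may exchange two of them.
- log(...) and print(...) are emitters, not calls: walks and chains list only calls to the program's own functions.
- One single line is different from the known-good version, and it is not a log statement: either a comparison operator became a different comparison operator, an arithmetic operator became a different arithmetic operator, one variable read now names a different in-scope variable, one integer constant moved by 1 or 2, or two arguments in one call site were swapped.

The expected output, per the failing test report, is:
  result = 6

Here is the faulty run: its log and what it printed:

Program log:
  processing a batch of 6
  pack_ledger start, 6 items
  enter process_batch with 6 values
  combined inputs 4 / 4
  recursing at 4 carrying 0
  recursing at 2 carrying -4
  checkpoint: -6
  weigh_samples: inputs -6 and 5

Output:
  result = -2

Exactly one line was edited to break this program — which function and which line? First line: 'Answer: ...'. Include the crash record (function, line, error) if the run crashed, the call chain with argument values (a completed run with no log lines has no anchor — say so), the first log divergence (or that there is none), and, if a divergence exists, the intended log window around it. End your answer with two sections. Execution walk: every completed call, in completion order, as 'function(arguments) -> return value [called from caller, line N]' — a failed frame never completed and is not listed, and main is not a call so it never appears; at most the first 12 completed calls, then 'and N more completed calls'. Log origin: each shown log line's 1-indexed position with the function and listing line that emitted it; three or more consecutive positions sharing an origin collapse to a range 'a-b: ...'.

Answer: the defect is in mix_signals at line 5.
Key fact: At log position 6 the runs split — shown 'recursing at 2 carrying -4', but the working version logs 'recursing at 2 carrying 4'.
Call chain: main -> weigh_samples(-6, 5) (called at line 37).
First divergence: position 6 — shown 'recursing at 2 carrying -4', intended 'recursing at 2 carrying 4'.
Intended log window:
  4: combined inputs 4 / 4
  5: recursing at 4 carrying 0
  6: recursing at 2 carrying 4
  7: checkpoint: 6
Execution walk:
  process_batch([5, 5, 9, 4, 4, 12]) -> 4  [called from pack_ledger, line 17]
  mix_signals(0, -6) -> -6  [called from mix_signals, line 5]
  mix_signals(2, -4) -> -6  [called from mix_signals, line 5]
  mix_signals(4, 0) -> -6  [called from pack_ledger, line 20]
  pack_ledger([5, 5, 9, 4, 4, 12]) -> -6  [called from main, line 35]
  weigh_samples(-6, 5) -> -2  [called from main, line 37]
Log origins:
  1: emitted by main (line 34)
  2: emitted by pack_ledger (line 16)
  3: emitted by process_batch (line 8)
  4: emitted by pack_ledger (line 19)
  5: emitted by mix_signals (line 4)
  6: emitted by mix_signals (line 4)
  7: emitted by main (line 36)
  8: emitted by weigh_samples (line 23)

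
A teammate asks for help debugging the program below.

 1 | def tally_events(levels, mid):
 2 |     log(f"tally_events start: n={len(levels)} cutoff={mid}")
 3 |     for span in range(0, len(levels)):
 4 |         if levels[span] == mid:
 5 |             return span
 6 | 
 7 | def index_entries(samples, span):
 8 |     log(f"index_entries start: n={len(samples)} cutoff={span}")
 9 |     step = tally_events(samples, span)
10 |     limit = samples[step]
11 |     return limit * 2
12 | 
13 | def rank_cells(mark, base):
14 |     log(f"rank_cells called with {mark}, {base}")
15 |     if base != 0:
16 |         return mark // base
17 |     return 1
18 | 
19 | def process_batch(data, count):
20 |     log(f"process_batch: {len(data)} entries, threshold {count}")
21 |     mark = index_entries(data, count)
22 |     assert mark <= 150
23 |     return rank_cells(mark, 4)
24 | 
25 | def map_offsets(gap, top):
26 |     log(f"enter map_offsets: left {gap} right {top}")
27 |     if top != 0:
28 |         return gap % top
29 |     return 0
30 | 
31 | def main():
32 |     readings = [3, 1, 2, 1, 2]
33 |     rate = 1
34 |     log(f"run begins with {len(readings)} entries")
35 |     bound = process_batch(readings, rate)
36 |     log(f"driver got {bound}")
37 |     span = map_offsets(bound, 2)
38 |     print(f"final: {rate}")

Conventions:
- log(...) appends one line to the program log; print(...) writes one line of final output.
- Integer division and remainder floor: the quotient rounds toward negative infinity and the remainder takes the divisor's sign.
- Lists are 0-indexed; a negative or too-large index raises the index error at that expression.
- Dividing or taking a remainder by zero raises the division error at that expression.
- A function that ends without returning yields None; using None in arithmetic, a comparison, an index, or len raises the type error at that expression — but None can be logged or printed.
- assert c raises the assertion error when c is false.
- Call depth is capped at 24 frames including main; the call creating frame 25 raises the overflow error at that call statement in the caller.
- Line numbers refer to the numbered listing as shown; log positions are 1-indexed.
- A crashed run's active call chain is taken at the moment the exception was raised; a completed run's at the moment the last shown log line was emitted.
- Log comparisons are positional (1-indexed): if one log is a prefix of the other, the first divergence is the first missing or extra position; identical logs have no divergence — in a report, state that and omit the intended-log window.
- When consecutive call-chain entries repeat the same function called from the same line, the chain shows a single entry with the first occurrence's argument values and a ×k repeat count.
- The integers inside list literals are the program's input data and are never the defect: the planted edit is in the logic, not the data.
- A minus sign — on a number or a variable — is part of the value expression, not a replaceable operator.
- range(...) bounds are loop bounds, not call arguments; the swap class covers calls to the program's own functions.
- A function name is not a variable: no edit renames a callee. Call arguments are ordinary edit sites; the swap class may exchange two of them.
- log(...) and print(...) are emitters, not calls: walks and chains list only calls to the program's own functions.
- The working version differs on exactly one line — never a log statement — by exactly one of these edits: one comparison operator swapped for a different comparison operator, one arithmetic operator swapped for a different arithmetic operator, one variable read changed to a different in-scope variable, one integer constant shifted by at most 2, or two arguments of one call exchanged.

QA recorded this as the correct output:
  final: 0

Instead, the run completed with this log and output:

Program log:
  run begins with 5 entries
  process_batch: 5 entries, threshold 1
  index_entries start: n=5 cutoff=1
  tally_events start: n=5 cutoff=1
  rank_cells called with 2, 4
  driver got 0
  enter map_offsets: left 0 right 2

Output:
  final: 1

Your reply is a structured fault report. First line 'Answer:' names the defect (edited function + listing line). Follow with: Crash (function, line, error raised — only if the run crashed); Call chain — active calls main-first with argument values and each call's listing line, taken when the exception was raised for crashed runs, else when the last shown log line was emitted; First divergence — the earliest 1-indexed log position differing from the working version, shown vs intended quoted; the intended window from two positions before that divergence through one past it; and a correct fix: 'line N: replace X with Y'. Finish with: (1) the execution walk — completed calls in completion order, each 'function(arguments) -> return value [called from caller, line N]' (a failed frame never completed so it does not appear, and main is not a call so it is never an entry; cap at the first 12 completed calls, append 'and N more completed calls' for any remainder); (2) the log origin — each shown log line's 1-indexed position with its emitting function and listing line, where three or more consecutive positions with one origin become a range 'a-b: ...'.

Answer: the defect is in main at line 38.
Key observation: The two runs log identically and part ways only at the printed values.
Call chain: main -> map_offsets(0, 2) (called at line 37).
First divergence: none; the two logs match at every position.
Execution walk:
  tally_events([3, 1, 2, 1, 2], 1) -> 1  [called from index_entries, line 9]
  index_entries([3, 1, 2, 1, 2], 1) -> 2  [called from process_batch, line 21]
  rank_cells(2, 4) -> 0  [called from process_batch, line 23]
  process_batch([3, 1, 2, 1, 2], 1) -> 0  [called from main, line 35]
  map_offsets(0, 2) -> 0  [called from main, line 37]
Log origin:
  1: logged in main at line 34
  2: logged in process_batch at line 20
  3: logged in index_entries at line 8
  4: logged in tally_events at line 2
  5: logged in rank_cells at line 14
  6: logged in main at line 36
  7: logged in map_offsets at line 26
A correct fix: line 38: replace `rate` with `span`.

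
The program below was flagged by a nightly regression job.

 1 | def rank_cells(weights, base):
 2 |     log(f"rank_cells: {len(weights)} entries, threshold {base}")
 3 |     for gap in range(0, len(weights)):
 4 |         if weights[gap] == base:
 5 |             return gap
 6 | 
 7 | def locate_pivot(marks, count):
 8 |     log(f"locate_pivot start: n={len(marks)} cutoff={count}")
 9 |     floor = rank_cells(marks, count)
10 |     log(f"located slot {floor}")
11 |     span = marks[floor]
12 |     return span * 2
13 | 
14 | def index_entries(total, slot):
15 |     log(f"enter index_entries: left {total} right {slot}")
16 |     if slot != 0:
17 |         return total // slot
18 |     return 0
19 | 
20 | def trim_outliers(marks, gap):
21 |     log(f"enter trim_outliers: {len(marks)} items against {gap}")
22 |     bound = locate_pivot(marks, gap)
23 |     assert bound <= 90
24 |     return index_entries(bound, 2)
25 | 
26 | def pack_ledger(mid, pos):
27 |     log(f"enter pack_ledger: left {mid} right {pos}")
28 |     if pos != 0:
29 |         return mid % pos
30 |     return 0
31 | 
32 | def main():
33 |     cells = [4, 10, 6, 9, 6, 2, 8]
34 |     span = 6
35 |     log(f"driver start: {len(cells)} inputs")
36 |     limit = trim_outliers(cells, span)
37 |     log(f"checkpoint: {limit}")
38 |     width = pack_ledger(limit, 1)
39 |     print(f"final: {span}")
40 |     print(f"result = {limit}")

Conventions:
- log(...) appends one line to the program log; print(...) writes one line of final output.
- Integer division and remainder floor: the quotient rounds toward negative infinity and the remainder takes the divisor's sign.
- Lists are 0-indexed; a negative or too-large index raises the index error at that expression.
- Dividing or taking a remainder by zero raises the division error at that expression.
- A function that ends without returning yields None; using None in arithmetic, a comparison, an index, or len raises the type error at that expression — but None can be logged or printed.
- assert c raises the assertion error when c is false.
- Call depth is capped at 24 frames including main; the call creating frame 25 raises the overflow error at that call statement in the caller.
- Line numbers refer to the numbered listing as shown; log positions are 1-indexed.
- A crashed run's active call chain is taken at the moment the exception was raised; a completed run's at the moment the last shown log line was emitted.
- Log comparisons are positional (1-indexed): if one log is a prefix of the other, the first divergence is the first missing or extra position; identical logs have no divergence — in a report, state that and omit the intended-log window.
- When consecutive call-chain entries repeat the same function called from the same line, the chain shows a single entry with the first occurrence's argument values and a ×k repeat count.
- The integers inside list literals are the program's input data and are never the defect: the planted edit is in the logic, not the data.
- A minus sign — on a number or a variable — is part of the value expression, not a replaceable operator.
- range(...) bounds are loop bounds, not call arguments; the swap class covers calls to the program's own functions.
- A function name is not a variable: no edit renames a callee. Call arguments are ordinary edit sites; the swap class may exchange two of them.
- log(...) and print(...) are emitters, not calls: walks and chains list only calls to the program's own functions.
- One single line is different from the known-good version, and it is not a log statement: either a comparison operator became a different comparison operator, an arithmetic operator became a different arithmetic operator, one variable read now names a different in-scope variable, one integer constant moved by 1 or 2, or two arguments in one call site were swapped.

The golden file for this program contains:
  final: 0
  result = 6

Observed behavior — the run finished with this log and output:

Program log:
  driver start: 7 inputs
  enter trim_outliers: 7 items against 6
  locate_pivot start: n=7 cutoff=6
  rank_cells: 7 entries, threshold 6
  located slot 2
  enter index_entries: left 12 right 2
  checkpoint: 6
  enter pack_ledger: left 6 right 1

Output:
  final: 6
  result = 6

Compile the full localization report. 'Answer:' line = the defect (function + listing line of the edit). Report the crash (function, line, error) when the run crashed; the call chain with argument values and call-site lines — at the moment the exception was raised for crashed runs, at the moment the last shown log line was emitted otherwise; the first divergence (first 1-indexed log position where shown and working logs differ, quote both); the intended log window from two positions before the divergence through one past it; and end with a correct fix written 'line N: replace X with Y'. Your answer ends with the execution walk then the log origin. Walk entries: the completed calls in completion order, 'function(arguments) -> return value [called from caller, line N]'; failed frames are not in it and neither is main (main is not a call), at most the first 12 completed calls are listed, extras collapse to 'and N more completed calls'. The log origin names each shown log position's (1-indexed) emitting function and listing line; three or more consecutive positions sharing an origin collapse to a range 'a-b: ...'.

Answer: the defect is in main at line 39.
The tell: Nothing in the log betrays the bug — only the output does.
Call chain: main -> pack_ledger(6, 1) (called at line 38).
First divergence: none; the two logs match at every position.
Execution walk:
  rank_cells([4, 10, 6, 9, 6, 2, 8], 6) -> 2  [called from locate_pivot, line 9]
  locate_pivot([4, 10, 6, 9, 6, 2, 8], 6) -> 12  [called from trim_outliers, line 22]
  index_entries(12, 2) -> 6  [called from trim_outliers, line 24]
  trim_outliers([4, 10, 6, 9, 6, 2, 8], 6) -> 6  [called from main, line 36]
  pack_ledger(6, 1) -> 0  [called from main, line 38]
Log line origins:
  1 — main, line 35
  2 — trim_outliers, line 21
  3 — locate_pivot, line 8
  4 — rank_cells, line 2
  5 — locate_pivot, line 10
  6 — index_entries, line 15
  7 — main, line 37
  8 — pack_ledger, line 27
A correct fix: line 39: replace `span` with `width`.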